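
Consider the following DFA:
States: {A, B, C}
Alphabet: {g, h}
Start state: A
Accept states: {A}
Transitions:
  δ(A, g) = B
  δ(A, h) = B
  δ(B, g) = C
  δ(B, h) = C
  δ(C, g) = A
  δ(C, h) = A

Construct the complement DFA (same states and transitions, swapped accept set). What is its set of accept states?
Complement accept states = All states \ Original accept states
= {A, B, C} \ {A}
{B, C}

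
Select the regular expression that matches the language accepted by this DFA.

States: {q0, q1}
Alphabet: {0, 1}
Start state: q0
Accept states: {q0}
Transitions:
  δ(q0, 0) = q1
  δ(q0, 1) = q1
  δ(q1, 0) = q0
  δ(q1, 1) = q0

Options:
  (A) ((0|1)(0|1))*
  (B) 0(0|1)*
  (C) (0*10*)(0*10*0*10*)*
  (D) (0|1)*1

Check each option against the DFA on short strings; one disagreement eliminates an option:
  (A) ((0|1)(0|1))*: agrees with the DFA on every string of length ≤ 6
  (B) 0(0|1)*: on ε the DFA stays in q0 and accepts (q0 ∈ Accept), but the regex does not match it → eliminate
  (C) (0*10*)(0*10*0*10*)*: on ε the DFA stays in q0 and accepts (q0 ∈ Accept), but the regex does not match it → eliminate
  (D) (0|1)*1: on ε the DFA stays in q0 and accepts (q0 ∈ Accept), but the regex does not match it → eliminate
Only (A) is consistent with the DFA.
(A) ((0|1)(0|1))*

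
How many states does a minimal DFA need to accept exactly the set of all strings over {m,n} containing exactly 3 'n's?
By Myhill–Nerode, count the distinguishable equivalence classes: 5 classes — having seen 0, 1, …, 3, or >3 copies of 'n'; the count-3 class is the only accepting one and >3 is dead.
5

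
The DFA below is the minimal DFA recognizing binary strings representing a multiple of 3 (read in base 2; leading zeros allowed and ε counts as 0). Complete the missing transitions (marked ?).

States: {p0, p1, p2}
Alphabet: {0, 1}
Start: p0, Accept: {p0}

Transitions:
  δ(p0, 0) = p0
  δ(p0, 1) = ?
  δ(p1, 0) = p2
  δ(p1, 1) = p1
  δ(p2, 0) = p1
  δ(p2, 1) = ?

From the language and accept set, identify what each state tracks — p0: value ≡ 0 (mod 3); p1: value ≡ 2 (mod 3); p2: value ≡ 1 (mod 3).
Each missing δ(q, a) is the state matching the new tracked value after reading a.
δ(p0, 1) = p2; δ(p2, 1) = p0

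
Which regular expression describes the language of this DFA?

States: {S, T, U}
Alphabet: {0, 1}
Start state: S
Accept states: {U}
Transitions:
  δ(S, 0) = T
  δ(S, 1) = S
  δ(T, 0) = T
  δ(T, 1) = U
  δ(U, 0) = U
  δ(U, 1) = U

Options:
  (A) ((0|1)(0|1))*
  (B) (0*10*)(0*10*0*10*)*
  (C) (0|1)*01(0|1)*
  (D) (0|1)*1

Check each option against the DFA on short strings; one disagreement eliminates an option:
  (A) ((0|1)(0|1))*: on ε the DFA stays in S and rejects (S ∉ Accept), but the regex matches it → eliminate
  (B) (0*10*)(0*10*0*10*)*: on '1' the DFA goes S → S and rejects (S ∉ Accept), but the regex matches it → eliminate
  (C) (0|1)*01(0|1)*: agrees with the DFA on every string of length ≤ 6
  (D) (0|1)*1: on '1' the DFA goes S → S and rejects (S ∉ Accept), but the regex matches it → eliminate
Only (C) is consistent with the DFA.
(C) (0|1)*01(0|1)*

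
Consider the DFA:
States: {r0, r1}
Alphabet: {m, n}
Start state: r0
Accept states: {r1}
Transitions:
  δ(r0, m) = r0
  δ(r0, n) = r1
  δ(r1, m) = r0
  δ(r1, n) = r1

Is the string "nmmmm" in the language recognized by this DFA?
Processing string "nmmmm":
  r0 --n--> r1
  r1 --m--> r0
  r0 --m--> r0
  r0 --m--> r0
  r0 --m--> r0
Final state: r0
Accept states: {r1}
No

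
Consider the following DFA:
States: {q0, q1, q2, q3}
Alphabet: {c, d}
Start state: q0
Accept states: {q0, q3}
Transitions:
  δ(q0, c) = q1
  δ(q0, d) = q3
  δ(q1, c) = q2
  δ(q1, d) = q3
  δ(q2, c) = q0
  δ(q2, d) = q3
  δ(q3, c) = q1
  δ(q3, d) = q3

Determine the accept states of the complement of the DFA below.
Complement accept states = All states \ Original accept states
= {q0, q1, q2, q3} \ {q0, q3}
{q1, q2}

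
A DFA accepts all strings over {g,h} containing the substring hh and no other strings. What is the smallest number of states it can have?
By Myhill–Nerode, count the distinguishable equivalence classes: 3 classes — one per longest suffix of the input that is a prefix of 'hh' (lengths 0 through 1), plus an absorbing 'already seen hh' class.
3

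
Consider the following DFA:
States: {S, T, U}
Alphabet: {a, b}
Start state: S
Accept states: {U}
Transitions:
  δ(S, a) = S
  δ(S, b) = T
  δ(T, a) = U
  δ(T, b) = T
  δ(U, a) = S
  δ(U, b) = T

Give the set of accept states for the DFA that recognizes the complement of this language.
Complement accept states = All states \ Original accept states
= {S, T, U} \ {U}
{S, T}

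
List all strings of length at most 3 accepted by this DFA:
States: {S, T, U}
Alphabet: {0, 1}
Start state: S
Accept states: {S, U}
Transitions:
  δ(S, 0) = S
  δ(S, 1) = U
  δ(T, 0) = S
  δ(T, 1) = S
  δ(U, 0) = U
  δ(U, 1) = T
ε, 0, 1, 00, 01, 10, 000, 001, 010, 100, 110, 111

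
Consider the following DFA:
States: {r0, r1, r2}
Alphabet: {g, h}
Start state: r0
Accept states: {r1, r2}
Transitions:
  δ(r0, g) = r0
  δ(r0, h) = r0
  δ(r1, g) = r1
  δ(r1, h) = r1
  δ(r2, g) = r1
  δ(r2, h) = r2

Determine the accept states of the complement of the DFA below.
Complement accept states = All states \ Original accept states
= {r0, r1, r2} \ {r1, r2}
{r0}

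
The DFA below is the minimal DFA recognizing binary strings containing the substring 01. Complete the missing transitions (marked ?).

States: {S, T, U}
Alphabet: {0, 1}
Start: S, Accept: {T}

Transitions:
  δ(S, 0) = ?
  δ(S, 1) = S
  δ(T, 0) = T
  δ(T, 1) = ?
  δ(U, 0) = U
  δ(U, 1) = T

From the language and accept set, identify what each state tracks — S: no 0 seen yet; T: substring 01 seen; U: seen a 0, waiting for 1.
Each missing δ(q, a) is the state matching the new tracked value after reading a.
δ(S, 0) = U; δ(T, 1) = T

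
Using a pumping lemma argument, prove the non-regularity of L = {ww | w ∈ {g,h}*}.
Assume L is regular with pumping length p. Idea: pumping the leading g-block breaks the equality of the two halves.
Choose s = g^p h g^p h ∈ L (with w = g^p h). |s| = 2p+2 ≥ p. By the pumping lemma, s = xyz with |xy| ≤ p, |y| > 0, so y = g^k with k ≥ 1, in the first g-block. Then xy²z = g^(p+k) h g^p h, of length 2p+2+k. If k is odd this length is odd, so it cannot be of the form ww. If k is even, each half has length p+1+k/2 ≤ p+k, so the first half lies entirely inside the leading g-block and contains no h, while the second half ends in h; the halves differ. Either way xy²z ∉ L.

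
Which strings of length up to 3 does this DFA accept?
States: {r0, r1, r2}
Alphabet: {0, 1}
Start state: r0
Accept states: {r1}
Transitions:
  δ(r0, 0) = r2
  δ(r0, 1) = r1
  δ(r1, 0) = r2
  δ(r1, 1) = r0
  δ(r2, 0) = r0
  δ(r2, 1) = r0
1, 001, 011, 111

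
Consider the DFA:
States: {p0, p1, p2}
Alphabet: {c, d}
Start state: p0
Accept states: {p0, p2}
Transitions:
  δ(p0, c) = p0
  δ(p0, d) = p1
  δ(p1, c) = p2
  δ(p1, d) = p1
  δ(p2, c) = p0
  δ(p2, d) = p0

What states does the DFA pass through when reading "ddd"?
read 'd': p0 → p1
  read 'd': p1 → p1
  read 'd': p1 → p1
p0 -> p1 -> p1 -> p1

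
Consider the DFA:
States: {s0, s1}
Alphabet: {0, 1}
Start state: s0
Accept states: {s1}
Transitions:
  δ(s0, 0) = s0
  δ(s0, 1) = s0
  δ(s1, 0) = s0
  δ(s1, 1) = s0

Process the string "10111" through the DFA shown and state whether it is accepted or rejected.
Processing string "10111":
  s0 --1--> s0
  s0 --0--> s0
  s0 --1--> s0
  s0 --1--> s0
  s0 --1--> s0
Final state: s0
Accept states: {s1}
No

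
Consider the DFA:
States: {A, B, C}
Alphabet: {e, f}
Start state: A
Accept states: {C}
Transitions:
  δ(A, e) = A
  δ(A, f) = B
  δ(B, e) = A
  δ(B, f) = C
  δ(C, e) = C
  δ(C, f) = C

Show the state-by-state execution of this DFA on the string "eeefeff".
read 'e': A → A
  read 'e': A → A
  read 'e': A → A
  read 'f': A → B
  read 'e': B → A
  read 'f': A → B
  read 'f': B → C
A -> A -> A -> A -> B -> A -> B -> C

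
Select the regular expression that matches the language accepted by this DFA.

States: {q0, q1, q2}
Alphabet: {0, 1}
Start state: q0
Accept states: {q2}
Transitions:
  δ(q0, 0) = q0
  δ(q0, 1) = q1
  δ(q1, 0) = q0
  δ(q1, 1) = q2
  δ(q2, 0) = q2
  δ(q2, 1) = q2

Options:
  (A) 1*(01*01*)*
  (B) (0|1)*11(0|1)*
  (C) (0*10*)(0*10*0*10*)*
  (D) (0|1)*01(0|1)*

Check each option against the DFA on short strings; one disagreement eliminates an option:
  (A) 1*(01*01*)*: on ε the DFA stays in q0 and rejects (q0 ∉ Accept), but the regex matches it → eliminate
  (B) (0|1)*11(0|1)*: agrees with the DFA on every string of length ≤ 6
  (C) (0*10*)(0*10*0*10*)*: on '1' the DFA goes q0 → q1 and rejects (q1 ∉ Accept), but the regex matches it → eliminate
  (D) (0|1)*01(0|1)*: on '01' the DFA goes q0 → q0 → q1 and rejects (q1 ∉ Accept), but the regex matches it → eliminate
Only (B) is consistent with the DFA.
(B) (0|1)*11(0|1)*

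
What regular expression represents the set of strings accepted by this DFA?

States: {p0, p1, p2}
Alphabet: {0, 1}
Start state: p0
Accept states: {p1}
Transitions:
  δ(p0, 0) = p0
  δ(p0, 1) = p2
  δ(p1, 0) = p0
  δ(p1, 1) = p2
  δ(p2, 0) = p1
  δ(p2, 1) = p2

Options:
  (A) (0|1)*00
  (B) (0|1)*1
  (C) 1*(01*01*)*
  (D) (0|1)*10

Check each option against the DFA on short strings; one disagreement eliminates an option:
  (A) (0|1)*00: on '00' the DFA goes p0 → p0 → p0 and rejects (p0 ∉ Accept), but the regex matches it → eliminate
  (B) (0|1)*1: on '1' the DFA goes p0 → p2 and rejects (p2 ∉ Accept), but the regex matches it → eliminate
  (C) 1*(01*01*)*: on ε the DFA stays in p0 and rejects (p0 ∉ Accept), but the regex matches it → eliminate
  (D) (0|1)*10: agrees with the DFA on every string of length ≤ 6
Only (D) is consistent with the DFA.
(D) (0|1)*10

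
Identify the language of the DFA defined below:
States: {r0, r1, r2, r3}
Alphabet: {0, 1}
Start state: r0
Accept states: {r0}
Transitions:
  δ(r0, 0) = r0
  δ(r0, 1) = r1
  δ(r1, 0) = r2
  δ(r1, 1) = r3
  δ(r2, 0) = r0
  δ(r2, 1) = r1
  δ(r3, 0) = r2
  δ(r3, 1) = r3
Testing a few strings:
  '01' → reject
  '0010' → reject
  '011' → reject
  '001' → reject
State roles: r0=value ≡ 0 (mod 4); r1=value ≡ 1 (mod 4); r2=value ≡ 2 (mod 4); r3=value ≡ 3 (mod 4)
All binary strings representing a multiple of 4 (read in base 2; leading zeros allowed and ε counts as 0)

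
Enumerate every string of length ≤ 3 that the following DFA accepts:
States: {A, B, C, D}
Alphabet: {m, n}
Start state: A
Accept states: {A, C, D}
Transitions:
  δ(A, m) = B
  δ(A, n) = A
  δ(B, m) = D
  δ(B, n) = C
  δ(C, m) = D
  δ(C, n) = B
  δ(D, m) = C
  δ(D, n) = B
ε, n, mm, mn, nn, mmm, mnm, nmm, nmn, nnn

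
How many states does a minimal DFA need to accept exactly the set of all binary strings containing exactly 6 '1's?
By Myhill–Nerode, count the distinguishable equivalence classes: 8 classes — having seen 0, 1, …, 6, or >6 copies of '1'; the count-6 class is the only accepting one and >6 is dead.
8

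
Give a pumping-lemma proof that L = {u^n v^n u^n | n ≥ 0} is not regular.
Assume L is regular with pumping length p. Idea: pumping the first u-block unbalances it against the other two.
Choose s = u^p v^p u^p ∈ L (|s| = 3p ≥ p). By the pumping lemma, s = xyz with |xy| ≤ p, |y| > 0, so y = u^k with k ≥ 1, inside the first u-block. Then xy²z = u^(p+k) v^p u^p. The first block has length p+k ≠ p, so the three block lengths are no longer equal and xy²z ∉ L.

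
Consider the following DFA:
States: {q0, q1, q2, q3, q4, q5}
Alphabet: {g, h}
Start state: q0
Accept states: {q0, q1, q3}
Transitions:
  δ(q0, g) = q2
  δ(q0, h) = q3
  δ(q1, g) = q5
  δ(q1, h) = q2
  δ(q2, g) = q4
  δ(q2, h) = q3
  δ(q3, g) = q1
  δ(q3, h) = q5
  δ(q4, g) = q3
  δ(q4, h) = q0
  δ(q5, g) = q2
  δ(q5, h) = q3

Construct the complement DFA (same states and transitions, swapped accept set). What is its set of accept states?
Complement accept states = All states \ Original accept states
= {q0, q1, q2, q3, q4, q5} \ {q0, q1, q3}
{q2, q4, q5}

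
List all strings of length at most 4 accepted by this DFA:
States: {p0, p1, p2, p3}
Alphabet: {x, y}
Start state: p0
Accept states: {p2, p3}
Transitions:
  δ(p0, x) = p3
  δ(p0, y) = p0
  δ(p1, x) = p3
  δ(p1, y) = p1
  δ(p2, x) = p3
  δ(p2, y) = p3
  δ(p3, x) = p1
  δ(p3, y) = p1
x, yx, xxx, xyx, yyx, xxyx, xyyx, yxxx, yxyx, yyyx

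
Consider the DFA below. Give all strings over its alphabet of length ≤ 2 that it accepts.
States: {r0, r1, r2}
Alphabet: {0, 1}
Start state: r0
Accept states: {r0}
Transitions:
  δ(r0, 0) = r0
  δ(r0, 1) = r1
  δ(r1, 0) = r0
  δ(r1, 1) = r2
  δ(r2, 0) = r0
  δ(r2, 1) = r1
ε, 0, 00, 10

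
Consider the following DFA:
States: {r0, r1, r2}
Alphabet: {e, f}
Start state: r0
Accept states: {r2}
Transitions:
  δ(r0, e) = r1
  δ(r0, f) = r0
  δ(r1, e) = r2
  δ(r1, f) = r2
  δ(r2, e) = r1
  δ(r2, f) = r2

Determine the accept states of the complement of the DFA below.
Complement accept states = All states \ Original accept states
= {r0, r1, r2} \ {r2}
{r0, r1}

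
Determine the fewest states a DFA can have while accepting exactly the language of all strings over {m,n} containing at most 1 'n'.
By Myhill–Nerode, count the distinguishable equivalence classes: 3 classes — having seen 0, 1, or >1 copies of 'n'; counts 0 through 1 are accepting and >1 is dead.
3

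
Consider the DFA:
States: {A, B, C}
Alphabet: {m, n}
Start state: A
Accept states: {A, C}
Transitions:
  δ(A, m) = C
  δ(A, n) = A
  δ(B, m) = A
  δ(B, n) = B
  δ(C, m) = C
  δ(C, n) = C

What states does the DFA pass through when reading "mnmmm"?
read 'm': A → C
  read 'n': C → C
  read 'm': C → C
  read 'm': C → C
  read 'm': C → C
A -> C -> C -> C -> C -> C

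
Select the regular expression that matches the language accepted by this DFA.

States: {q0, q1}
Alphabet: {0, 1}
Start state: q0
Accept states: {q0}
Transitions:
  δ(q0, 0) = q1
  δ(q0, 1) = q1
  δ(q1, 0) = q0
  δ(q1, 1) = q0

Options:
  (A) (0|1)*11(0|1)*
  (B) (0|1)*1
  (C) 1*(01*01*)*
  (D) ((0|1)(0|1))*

Check each option against the DFA on short strings; one disagreement eliminates an option:
  (A) (0|1)*11(0|1)*: on ε the DFA stays in q0 and accepts (q0 ∈ Accept), but the regex does not match it → eliminate
  (B) (0|1)*1: on ε the DFA stays in q0 and accepts (q0 ∈ Accept), but the regex does not match it → eliminate
  (C) 1*(01*01*)*: on '1' the DFA goes q0 → q1 and rejects (q1 ∉ Accept), but the regex matches it → eliminate
  (D) ((0|1)(0|1))*: agrees with the DFA on every string of length ≤ 6
Only (D) is consistent with the DFA.
(D) ((0|1)(0|1))*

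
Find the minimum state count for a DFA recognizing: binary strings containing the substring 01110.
By Myhill–Nerode, count the distinguishable equivalence classes: 6 classes — one per longest suffix of the input that is a prefix of '01110' (lengths 0 through 4), plus an absorbing 'already seen 01110' class.
6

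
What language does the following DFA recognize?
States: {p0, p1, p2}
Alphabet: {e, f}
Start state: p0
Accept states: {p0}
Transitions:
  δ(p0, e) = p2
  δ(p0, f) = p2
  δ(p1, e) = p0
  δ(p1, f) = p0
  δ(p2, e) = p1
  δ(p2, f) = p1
Testing a few strings:
  'eee' → accept
  'ffee' → reject
  'fe' → reject
  'ff' → reject
State roles: p0=length ≡ 0 (mod 3); p1=length ≡ 2 (mod 3); p2=length ≡ 1 (mod 3)
All strings over {e,f} whose length is a multiple of 3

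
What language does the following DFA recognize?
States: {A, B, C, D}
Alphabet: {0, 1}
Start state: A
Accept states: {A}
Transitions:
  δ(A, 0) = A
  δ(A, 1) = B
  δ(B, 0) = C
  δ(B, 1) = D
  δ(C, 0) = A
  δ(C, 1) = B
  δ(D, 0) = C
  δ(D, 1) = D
Testing a few strings:
  '00' → accept
  '1' → reject
  '01' → reject
  '100' → accept
State roles: A=value ≡ 0 (mod 4); B=value ≡ 1 (mod 4); C=value ≡ 2 (mod 4); D=value ≡ 3 (mod 4)
All binary strings representing a multiple of 4 (read in base 2; leading zeros allowed and ε counts as 0)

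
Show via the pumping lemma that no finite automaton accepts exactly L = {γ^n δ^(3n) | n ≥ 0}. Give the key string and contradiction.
Assume L is regular with pumping length p. Idea: pumping the γ-block breaks the 1:3 ratio.
Choose s = γ^p δ^(3p) (length 4p ≥ p). By the pumping lemma, s = xyz with |xy| ≤ p, |y| > 0, so y = γ^k with k ≥ 1. Then xy²z = γ^(p+k) δ^(3p). For this to be in L we would need 3p = 3(p+k), i.e. 3k = 0, contradicting k ≥ 1. So xy²z ∉ L.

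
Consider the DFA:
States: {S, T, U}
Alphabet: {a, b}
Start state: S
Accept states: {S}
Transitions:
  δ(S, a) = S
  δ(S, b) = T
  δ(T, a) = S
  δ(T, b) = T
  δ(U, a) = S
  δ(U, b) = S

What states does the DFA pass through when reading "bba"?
read 'b': S → T
  read 'b': T → T
  read 'a': T → S
S -> T -> T -> S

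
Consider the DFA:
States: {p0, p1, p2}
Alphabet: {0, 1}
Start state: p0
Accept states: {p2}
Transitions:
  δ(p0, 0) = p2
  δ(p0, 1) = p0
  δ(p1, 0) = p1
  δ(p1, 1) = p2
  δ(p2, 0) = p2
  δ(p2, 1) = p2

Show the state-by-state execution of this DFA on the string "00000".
read '0': p0 → p2
  read '0': p2 → p2
  read '0': p2 → p2
  read '0': p2 → p2
  read '0': p2 → p2
p0 -> p2 -> p2 -> p2 -> p2 -> p2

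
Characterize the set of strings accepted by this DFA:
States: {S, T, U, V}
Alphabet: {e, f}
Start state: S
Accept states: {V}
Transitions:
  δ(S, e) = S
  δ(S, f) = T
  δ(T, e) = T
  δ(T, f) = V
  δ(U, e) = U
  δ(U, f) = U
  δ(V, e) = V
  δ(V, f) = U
Testing a few strings:
  'fffe' → reject
  'efe' → reject
  'efee' → reject
  'fee' → reject
State roles: S=zero f's; T=one f; U=≥ three f's (dead); V=two f's
All strings over {e,f} containing exactly two f's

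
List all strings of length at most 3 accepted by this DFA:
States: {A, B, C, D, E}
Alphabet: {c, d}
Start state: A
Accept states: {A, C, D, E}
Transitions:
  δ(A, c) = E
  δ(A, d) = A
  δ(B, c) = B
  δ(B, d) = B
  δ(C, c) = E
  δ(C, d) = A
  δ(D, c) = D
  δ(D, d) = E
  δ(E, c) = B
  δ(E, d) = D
ε, c, d, cd, dc, dd, cdc, cdd, dcd, ddc, ddd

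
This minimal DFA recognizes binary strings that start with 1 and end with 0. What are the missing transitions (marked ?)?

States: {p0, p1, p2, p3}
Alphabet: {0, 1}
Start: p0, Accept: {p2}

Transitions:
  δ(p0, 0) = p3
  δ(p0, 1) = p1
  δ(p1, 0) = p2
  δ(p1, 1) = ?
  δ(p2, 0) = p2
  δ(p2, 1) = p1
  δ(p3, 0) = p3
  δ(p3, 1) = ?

From the language and accept set, identify what each state tracks — p0: no input read; p1: started with 1, last symbol 1; p2: started with 1, last symbol 0; p3: started with 0 (dead).
Each missing δ(q, a) is the state matching the new tracked value after reading a.
δ(p1, 1) = p1; δ(p3, 1) = p3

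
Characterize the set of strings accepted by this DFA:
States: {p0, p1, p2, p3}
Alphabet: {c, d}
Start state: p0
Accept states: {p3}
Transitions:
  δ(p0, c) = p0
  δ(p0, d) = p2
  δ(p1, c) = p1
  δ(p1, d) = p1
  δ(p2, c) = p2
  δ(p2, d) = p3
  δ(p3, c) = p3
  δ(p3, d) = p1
Testing a few strings:
  'cdd' → accept
  'c' → reject
  'dc' → reject
  'cd' → reject
State roles: p0=zero d's; p1=≥ three d's (dead); p2=one d; p3=two d's
All strings over {c,d} containing exactly two d's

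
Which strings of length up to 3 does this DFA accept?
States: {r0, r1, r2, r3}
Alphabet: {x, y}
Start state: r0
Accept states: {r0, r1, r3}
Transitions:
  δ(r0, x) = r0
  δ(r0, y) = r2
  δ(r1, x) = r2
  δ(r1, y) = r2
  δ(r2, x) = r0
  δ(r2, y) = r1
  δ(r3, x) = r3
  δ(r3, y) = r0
ε, x, xx, yx, yy, xxx, xyx, xyy, yxx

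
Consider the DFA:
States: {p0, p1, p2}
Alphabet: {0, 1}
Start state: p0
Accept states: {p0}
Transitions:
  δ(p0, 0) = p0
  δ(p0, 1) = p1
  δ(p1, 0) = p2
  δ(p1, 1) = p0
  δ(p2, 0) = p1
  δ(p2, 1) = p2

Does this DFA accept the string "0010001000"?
Processing string "0010001000":
  p0 --0--> p0
  p0 --0--> p0
  p0 --1--> p1
  p1 --0--> p2
  p2 --0--> p1
  p1 --0--> p2
  p2 --1--> p2
  p2 --0--> p1
  p1 --0--> p2
  p2 --0--> p1
Final state: p1
Accept states: {p0}
No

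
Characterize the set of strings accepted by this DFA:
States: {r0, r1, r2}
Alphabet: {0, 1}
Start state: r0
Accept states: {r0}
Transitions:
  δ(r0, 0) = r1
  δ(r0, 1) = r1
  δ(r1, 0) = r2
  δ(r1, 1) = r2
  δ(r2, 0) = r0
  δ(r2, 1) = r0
Testing a few strings:
  '11' → reject
  '10' → reject
  '001' → accept
  '000' → accept
State roles: r0=length ≡ 0 (mod 3); r1=length ≡ 1 (mod 3); r2=length ≡ 2 (mod 3)
All binary strings whose length is a multiple of 3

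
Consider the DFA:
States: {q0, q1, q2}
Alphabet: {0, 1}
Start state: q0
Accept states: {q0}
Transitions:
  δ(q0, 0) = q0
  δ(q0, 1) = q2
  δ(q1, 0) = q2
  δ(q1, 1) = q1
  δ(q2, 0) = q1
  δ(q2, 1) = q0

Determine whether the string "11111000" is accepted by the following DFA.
Processing string "11111000":
  q0 --1--> q2
  q2 --1--> q0
  q0 --1--> q2
  q2 --1--> q0
  q0 --1--> q2
  q2 --0--> q1
  q1 --0--> q2
  q2 --0--> q1
Final state: q1
Accept states: {q0}
No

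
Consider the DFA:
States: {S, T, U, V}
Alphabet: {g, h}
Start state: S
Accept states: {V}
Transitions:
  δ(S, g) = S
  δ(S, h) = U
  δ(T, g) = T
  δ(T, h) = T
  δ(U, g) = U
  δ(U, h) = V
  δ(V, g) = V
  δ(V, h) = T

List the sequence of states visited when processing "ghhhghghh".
read 'g': S → S
  read 'h': S → U
  read 'h': U → V
  read 'h': V → T
  read 'g': T → T
  read 'h': T → T
  read 'g': T → T
  read 'h': T → T
  read 'h': T → T
S -> S -> U -> V -> T -> T -> T -> T -> T -> T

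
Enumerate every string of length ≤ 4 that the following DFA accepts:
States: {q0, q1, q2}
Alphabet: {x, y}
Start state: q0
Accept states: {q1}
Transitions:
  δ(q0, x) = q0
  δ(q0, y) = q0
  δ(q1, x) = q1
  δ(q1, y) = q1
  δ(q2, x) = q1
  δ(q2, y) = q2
None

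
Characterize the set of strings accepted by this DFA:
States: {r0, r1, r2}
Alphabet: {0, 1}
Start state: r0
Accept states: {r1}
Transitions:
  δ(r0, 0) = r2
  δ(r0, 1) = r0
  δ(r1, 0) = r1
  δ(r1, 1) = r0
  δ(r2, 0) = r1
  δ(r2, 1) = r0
Testing a few strings:
  '0' → reject
  '1111' → reject
  '0010' → reject
  '011' → reject
State roles: r0=last symbol not 0; r1=two trailing 0's; r2=one trailing 0
All binary strings ending with 00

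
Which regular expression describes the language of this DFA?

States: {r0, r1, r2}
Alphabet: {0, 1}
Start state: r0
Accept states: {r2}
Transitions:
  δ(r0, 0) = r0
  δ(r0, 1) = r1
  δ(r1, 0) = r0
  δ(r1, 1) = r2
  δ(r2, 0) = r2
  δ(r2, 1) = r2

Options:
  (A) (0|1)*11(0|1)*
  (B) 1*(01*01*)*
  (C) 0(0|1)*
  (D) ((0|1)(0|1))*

Check each option against the DFA on short strings; one disagreement eliminates an option:
  (A) (0|1)*11(0|1)*: agrees with the DFA on every string of length ≤ 6
  (B) 1*(01*01*)*: on ε the DFA stays in r0 and rejects (r0 ∉ Accept), but the regex matches it → eliminate
  (C) 0(0|1)*: on '0' the DFA goes r0 → r0 and rejects (r0 ∉ Accept), but the regex matches it → eliminate
  (D) ((0|1)(0|1))*: on ε the DFA stays in r0 and rejects (r0 ∉ Accept), but the regex matches it → eliminate
Only (A) is consistent with the DFA.
(A) (0|1)*11(0|1)*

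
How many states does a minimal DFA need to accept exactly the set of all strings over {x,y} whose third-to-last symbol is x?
By Myhill–Nerode, count the distinguishable equivalence classes: 2^3 = 8 classes — the DFA must remember the last 3 symbols read; every pair of distinct length-3 suffixes is distinguishable by some continuation.
8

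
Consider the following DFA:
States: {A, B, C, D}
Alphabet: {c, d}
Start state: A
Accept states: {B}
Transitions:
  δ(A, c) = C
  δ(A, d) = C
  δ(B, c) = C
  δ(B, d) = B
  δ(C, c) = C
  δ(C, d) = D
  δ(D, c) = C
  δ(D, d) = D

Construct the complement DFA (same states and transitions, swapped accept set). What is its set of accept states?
Complement accept states = All states \ Original accept states
= {A, B, C, D} \ {B}
{A, C, D}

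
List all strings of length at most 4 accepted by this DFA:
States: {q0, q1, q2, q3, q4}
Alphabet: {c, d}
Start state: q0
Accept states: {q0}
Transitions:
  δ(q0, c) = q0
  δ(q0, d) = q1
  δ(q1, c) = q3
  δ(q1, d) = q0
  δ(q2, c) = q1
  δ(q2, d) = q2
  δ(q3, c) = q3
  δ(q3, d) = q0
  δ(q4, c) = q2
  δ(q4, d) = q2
ε, c, cc, dd, ccc, cdd, dcd, ddc, cccc, ccdd, cdcd, cddc, dccd, dcdc, ddcc, dddd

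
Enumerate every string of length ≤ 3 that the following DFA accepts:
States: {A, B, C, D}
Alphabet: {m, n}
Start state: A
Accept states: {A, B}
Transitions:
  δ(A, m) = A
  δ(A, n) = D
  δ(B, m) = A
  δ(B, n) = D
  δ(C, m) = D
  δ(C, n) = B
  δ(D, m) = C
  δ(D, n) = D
ε, m, mm, mmm, nmn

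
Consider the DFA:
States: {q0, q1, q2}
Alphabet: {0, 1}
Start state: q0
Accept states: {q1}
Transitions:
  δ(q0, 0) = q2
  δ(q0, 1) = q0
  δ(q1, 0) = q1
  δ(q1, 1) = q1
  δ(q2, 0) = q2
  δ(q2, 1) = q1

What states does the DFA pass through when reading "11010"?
read '1': q0 → q0
  read '1': q0 → q0
  read '0': q0 → q2
  read '1': q2 → q1
  read '0': q1 → q1
q0 -> q0 -> q0 -> q2 -> q1 -> q1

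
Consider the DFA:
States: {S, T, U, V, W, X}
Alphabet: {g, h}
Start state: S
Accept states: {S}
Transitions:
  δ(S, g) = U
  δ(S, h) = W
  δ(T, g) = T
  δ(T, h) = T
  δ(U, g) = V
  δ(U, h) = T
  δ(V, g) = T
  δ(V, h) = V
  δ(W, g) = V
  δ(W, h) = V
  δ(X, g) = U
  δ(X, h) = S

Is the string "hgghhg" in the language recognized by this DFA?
Processing string "hgghhg":
  S --h--> W
  W --g--> V
  V --g--> T
  T --h--> T
  T --h--> T
  T --g--> T
Final state: T
Accept states: {S}
No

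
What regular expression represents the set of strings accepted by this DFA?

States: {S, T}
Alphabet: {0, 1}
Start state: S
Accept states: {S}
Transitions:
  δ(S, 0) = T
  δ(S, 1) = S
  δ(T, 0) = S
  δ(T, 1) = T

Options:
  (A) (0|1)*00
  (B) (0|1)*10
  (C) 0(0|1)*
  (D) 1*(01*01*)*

Check each option against the DFA on short strings; one disagreement eliminates an option:
  (A) (0|1)*00: on ε the DFA stays in S and accepts (S ∈ Accept), but the regex does not match it → eliminate
  (B) (0|1)*10: on ε the DFA stays in S and accepts (S ∈ Accept), but the regex does not match it → eliminate
  (C) 0(0|1)*: on ε the DFA stays in S and accepts (S ∈ Accept), but the regex does not match it → eliminate
  (D) 1*(01*01*)*: agrees with the DFA on every string of length ≤ 6
Only (D) is consistent with the DFA.
(D) 1*(01*01*)*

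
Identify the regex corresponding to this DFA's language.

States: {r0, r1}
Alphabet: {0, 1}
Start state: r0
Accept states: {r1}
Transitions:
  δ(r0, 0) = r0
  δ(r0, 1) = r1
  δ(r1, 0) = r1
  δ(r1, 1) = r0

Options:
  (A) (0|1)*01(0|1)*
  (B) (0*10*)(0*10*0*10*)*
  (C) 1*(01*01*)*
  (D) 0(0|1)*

Check each option against the DFA on short strings; one disagreement eliminates an option:
  (A) (0|1)*01(0|1)*: on '1' the DFA goes r0 → r1 and accepts (r1 ∈ Accept), but the regex does not match it → eliminate
  (B) (0*10*)(0*10*0*10*)*: agrees with the DFA on every string of length ≤ 6
  (C) 1*(01*01*)*: on ε the DFA stays in r0 and rejects (r0 ∉ Accept), but the regex matches it → eliminate
  (D) 0(0|1)*: on '0' the DFA goes r0 → r0 and rejects (r0 ∉ Accept), but the regex matches it → eliminate
Only (B) is consistent with the DFA.
(B) (0*10*)(0*10*0*10*)*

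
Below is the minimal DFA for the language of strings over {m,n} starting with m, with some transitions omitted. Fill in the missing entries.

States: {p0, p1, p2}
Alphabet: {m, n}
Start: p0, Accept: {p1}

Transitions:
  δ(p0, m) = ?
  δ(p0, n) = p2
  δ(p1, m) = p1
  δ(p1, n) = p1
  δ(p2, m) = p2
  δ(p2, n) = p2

From the language and accept set, identify what each state tracks — p0: no input read; p1: started with m; p2: started with n (dead).
Each missing δ(q, a) is the state matching the new tracked value after reading a.
δ(p0, m) = p1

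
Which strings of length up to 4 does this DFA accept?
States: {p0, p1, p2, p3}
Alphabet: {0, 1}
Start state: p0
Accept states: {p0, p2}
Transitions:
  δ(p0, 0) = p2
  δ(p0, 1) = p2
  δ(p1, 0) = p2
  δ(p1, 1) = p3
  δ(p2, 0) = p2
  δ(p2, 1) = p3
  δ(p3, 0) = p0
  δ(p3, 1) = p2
ε, 0, 1, 00, 10, 000, 010, 011, 100, 110, 111, 0000, 0010, 0011, 0100, 0101, 0110, 1000, 1010, 1011, 1100, 1101, 1110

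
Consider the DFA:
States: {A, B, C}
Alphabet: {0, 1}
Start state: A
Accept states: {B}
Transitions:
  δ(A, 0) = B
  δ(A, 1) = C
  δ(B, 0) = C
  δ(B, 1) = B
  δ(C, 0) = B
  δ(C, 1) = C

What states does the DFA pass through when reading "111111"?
read '1': A → C
  read '1': C → C
  read '1': C → C
  read '1': C → C
  read '1': C → C
  read '1': C → C
A -> C -> C -> C -> C -> C -> C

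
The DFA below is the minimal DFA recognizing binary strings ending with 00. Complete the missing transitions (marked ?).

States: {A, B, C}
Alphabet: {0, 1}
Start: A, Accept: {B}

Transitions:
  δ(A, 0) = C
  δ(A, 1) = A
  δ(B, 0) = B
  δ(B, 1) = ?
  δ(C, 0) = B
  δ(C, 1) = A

From the language and accept set, identify what each state tracks — A: last symbol not 0; B: two trailing 0's; C: one trailing 0.
Each missing δ(q, a) is the state matching the new tracked value after reading a.
δ(B, 1) = A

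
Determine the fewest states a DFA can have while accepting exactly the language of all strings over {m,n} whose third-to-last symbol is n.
By Myhill–Nerode, count the distinguishable equivalence classes: 2^3 = 8 classes — the DFA must remember the last 3 symbols read; every pair of distinct length-3 suffixes is distinguishable by some continuation.
8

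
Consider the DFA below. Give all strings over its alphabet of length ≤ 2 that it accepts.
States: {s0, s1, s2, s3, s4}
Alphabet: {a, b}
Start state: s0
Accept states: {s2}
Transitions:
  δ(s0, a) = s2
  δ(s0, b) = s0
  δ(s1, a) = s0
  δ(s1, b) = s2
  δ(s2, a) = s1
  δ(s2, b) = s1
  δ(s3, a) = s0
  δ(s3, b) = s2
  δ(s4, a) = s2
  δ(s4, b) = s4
a, ba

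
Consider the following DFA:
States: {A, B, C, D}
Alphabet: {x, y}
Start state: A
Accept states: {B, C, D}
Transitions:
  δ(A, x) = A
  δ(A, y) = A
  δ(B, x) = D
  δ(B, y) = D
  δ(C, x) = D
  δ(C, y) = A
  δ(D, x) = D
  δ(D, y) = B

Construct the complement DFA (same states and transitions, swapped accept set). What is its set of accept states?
Complement accept states = All states \ Original accept states
= {A, B, C, D} \ {B, C, D}
{A}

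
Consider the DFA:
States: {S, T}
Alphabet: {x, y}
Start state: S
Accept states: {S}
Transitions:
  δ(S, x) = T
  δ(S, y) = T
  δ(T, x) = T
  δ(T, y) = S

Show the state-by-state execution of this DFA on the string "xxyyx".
read 'x': S → T
  read 'x': T → T
  read 'y': T → S
  read 'y': S → T
  read 'x': T → T
S -> T -> T -> S -> T -> T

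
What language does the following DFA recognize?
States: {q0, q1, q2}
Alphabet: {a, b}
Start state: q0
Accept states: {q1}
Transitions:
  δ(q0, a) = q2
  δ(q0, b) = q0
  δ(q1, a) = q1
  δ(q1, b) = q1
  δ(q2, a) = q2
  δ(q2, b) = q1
Testing a few strings:
  'abba' → accept
  'abaa' → accept
  'ab' → accept
  'aba' → accept
State roles: q0=no a seen yet; q1=substring ab seen; q2=seen a a, waiting for b
All strings over {a,b} containing the substring ab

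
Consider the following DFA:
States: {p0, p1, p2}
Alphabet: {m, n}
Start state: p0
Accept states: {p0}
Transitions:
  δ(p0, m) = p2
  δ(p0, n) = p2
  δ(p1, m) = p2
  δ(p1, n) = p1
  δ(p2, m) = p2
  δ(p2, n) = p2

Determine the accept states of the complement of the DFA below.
Complement accept states = All states \ Original accept states
= {p0, p1, p2} \ {p0}
{p1, p2}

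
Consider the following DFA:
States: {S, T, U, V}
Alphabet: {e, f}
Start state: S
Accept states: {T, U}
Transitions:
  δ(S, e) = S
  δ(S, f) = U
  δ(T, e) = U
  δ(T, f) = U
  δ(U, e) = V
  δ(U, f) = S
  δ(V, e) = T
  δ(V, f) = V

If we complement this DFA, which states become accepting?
Complement accept states = All states \ Original accept states
= {S, T, U, V} \ {T, U}
{S, V}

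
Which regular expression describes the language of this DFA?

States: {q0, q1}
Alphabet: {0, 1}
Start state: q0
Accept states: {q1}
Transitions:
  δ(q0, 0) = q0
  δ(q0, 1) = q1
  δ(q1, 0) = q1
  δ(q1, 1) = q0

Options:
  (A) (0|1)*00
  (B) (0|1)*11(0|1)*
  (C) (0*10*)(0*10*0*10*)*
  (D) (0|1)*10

Check each option against the DFA on short strings; one disagreement eliminates an option:
  (A) (0|1)*00: on '1' the DFA goes q0 → q1 and accepts (q1 ∈ Accept), but the regex does not match it → eliminate
  (B) (0|1)*11(0|1)*: on '1' the DFA goes q0 → q1 and accepts (q1 ∈ Accept), but the regex does not match it → eliminate
  (C) (0*10*)(0*10*0*10*)*: agrees with the DFA on every string of length ≤ 6
  (D) (0|1)*10: on '1' the DFA goes q0 → q1 and accepts (q1 ∈ Accept), but the regex does not match it → eliminate
Only (C) is consistent with the DFA.
(C) (0*10*)(0*10*0*10*)*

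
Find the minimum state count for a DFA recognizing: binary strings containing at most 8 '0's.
By Myhill–Nerode, count the distinguishable equivalence classes: 10 classes — having seen 0, 1, …, 8, or >8 copies of '0'; counts 0 through 8 are accepting and >8 is dead.
10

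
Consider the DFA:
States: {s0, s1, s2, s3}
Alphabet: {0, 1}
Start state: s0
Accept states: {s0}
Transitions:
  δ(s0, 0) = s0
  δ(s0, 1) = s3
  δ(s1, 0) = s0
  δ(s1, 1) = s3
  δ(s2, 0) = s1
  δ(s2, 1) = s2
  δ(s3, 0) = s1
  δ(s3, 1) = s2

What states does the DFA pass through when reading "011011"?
read '0': s0 → s0
  read '1': s0 → s3
  read '1': s3 → s2
  read '0': s2 → s1
  read '1': s1 → s3
  read '1': s3 → s2
s0 -> s0 -> s3 -> s2 -> s1 -> s3 -> s2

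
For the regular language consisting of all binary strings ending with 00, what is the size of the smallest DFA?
By Myhill–Nerode, count the distinguishable equivalence classes: three classes — 0, 1, or ≥2 trailing 0's.
3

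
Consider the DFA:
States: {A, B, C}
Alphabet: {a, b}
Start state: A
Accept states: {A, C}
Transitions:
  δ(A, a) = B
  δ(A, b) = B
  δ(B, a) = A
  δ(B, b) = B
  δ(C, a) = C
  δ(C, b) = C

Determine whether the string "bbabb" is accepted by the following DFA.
Processing string "bbabb":
  A --b--> B
  B --b--> B
  B --a--> A
  A --b--> B
  B --b--> B
Final state: B
Accept states: {A, C}
No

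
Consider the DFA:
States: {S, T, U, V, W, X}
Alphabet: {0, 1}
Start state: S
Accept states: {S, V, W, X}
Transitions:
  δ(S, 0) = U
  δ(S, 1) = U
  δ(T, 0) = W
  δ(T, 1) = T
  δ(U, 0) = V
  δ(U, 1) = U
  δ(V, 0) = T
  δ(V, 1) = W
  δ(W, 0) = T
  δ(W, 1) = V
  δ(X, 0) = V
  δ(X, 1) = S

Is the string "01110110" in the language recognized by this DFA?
Processing string "01110110":
  S --0--> U
  U --1--> U
  U --1--> U
  U --1--> U
  U --0--> V
  V --1--> W
  W --1--> V
  V --0--> T
Final state: T
Accept states: {S, V, W, X}
No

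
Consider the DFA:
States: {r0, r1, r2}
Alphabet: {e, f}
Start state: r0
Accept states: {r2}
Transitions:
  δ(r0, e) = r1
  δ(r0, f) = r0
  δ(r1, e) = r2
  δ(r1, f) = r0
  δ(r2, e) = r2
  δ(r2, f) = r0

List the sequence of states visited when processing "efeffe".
read 'e': r0 → r1
  read 'f': r1 → r0
  read 'e': r0 → r1
  read 'f': r1 → r0
  read 'f': r0 → r0
  read 'e': r0 → r1
r0 -> r1 -> r0 -> r1 -> r0 -> r0 -> r1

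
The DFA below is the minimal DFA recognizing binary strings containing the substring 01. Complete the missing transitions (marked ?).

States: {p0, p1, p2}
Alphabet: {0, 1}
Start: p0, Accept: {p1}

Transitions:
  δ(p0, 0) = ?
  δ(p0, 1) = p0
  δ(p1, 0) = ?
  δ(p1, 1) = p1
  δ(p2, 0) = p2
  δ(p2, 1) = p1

From the language and accept set, identify what each state tracks — p0: no 0 seen yet; p1: substring 01 seen; p2: seen a 0, waiting for 1.
Each missing δ(q, a) is the state matching the new tracked value after reading a.
δ(p0, 0) = p2; δ(p1, 0) = p1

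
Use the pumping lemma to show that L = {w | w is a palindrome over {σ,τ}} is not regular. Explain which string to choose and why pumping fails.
Assume L is regular with pumping length p. Idea: pumping the leading σ-block breaks the symmetry.
Choose s = σ^p τ σ^p (a palindrome of length 2p+1 ≥ p). By the pumping lemma, s = xyz with |xy| ≤ p, |y| > 0, so y = σ^k with k > 0 (xy lies entirely in the first σ^p). Then xy²z = σ^(p+k) τ σ^p, which is not a palindrome since p+k ≠ p.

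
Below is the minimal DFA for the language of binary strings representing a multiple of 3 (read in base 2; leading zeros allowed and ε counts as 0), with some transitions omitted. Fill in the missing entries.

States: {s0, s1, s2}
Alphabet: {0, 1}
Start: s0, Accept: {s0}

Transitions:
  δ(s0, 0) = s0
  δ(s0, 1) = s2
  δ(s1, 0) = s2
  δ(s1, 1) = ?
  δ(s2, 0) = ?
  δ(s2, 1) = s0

From the language and accept set, identify what each state tracks — s0: value ≡ 0 (mod 3); s1: value ≡ 2 (mod 3); s2: value ≡ 1 (mod 3).
Each missing δ(q, a) is the state matching the new tracked value after reading a.
δ(s1, 1) = s1; δ(s2, 0) = s1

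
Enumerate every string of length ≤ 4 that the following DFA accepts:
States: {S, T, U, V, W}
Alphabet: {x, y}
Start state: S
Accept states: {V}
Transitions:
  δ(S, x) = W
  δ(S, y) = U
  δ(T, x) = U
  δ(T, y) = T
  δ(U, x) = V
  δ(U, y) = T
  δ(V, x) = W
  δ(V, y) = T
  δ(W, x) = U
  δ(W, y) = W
yx, xxx, xyxx, yyxx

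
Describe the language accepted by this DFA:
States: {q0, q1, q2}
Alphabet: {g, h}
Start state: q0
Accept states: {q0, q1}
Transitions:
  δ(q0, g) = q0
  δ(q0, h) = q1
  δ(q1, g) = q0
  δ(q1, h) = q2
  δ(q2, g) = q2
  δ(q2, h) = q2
Testing a few strings:
  'hhg' → reject
  'hhh' → reject
  'hgh' → accept
  'g' → accept
State roles: q0=last symbol not h (ok); q1=last symbol h (ok); q2=saw hh (dead)
All strings over {g,h} with no two consecutive h's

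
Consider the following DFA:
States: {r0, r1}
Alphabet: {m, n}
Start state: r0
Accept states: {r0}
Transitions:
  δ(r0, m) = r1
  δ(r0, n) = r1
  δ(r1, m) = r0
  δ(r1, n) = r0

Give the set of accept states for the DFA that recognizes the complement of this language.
Complement accept states = All states \ Original accept states
= {r0, r1} \ {r0}
{r1}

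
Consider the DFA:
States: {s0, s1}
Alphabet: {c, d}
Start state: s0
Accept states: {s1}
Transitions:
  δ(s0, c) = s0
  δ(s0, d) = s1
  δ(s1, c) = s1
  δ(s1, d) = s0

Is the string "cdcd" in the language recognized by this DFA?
Processing string "cdcd":
  s0 --c--> s0
  s0 --d--> s1
  s1 --c--> s1
  s1 --d--> s0
Final state: s0
Accept states: {s1}
No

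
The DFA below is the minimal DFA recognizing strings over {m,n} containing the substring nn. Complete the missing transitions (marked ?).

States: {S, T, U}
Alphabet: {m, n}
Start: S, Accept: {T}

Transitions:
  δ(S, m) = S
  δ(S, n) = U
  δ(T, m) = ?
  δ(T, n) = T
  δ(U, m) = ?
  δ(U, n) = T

From the language and accept set, identify what each state tracks — S: no progress toward nn; T: substring nn seen; U: one trailing n.
Each missing δ(q, a) is the state matching the new tracked value after reading a.
δ(T, m) = T; δ(U, m) = S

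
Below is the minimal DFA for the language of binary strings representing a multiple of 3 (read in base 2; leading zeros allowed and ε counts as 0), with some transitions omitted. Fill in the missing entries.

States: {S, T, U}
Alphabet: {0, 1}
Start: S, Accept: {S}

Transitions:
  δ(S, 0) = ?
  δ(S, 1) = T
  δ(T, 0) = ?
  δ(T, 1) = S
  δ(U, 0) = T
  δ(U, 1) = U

From the language and accept set, identify what each state tracks — S: value ≡ 0 (mod 3); T: value ≡ 1 (mod 3); U: value ≡ 2 (mod 3).
Each missing δ(q, a) is the state matching the new tracked value after reading a.
δ(S, 0) = S; δ(T, 0) = U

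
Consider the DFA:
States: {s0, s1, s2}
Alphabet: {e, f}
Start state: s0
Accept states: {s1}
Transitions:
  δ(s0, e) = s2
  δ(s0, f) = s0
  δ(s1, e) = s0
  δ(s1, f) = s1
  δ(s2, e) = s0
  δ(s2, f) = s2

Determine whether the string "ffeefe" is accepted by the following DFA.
Processing string "ffeefe":
  s0 --f--> s0
  s0 --f--> s0
  s0 --e--> s2
  s2 --e--> s0
  s0 --f--> s0
  s0 --e--> s2
Final state: s2
Accept states: {s1}
No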